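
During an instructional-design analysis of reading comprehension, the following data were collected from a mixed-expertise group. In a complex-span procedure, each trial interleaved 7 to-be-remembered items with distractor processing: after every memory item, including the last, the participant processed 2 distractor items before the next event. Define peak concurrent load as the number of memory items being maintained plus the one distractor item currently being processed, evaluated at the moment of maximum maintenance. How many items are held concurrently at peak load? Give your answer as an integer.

8

Maintenance is greatest during the distractor(s) after memory item 7: all 7 memory items are being held.
One distractor item is concurrently being processed.
Peak concurrent load = 7 + 1 = 8 items.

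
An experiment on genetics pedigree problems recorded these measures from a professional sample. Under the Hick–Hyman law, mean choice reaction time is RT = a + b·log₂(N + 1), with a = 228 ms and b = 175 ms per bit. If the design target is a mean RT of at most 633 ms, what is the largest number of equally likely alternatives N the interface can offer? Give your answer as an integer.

3

Set 228 + 175·log₂(N + 1) ≤ 633.
log₂(N + 1) ≤ (633 − 228) / 175 = 2.3143.
N + 1 ≤ 2^2.3143 = 4.9736.
N ≤ 3.9736, so the largest integer N is 3.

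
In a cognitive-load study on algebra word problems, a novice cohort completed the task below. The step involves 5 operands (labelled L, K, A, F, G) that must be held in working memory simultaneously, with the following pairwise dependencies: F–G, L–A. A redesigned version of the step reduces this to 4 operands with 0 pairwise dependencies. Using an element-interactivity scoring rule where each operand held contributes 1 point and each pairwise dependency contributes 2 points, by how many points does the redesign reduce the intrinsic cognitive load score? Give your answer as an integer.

5

Original: 5 × 1 + 2 × 2 = 5 + 4 = 9.
Redesigned: 4 × 1 + 0 × 2 = 4 + 0 = 4.
Reduction = 9 − 4 = 5.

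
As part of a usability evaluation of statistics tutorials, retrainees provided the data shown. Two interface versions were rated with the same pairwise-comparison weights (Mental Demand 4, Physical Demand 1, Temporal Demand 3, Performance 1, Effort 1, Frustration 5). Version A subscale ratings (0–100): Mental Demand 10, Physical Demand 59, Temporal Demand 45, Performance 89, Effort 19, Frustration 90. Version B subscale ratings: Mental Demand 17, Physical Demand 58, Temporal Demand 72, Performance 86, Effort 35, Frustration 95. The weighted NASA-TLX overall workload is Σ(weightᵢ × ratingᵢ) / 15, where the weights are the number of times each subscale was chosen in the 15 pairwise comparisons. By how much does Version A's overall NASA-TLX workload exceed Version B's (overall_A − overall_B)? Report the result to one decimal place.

Version A weighted sum = 4·10 + 1·59 + 3·45 + 1·89 + 1·19 + 5·90 = 40 + 59 + 135 + 89 + 19 + 450 = 792; overall_A = 792/15 = 52.8000.
Version B weighted sum = 4·17 + 1·58 + 3·72 + 1·86 + 1·35 + 5·95 = 68 + 58 + 216 + 86 + 35 + 475 = 938; overall_B = 938/15 = 62.5333.
Difference = 52.8000 − 62.5333 = -9.7333 ≈ -9.7.

-9.7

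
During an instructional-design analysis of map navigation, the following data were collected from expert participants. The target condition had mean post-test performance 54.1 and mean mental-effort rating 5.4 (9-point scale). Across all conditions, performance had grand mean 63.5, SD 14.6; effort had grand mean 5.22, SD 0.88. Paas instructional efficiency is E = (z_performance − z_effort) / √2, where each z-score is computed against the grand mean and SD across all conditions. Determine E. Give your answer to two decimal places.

-0.60

z_performance = (54.1 − 63.5) / 14.6 = -9.4000 / 14.6 = -0.6438.
z_effort = (5.4 − 5.22) / 0.88 = 0.1800 / 0.88 = 0.2045.
z_P − z_E = -0.6438 − 0.2045 = -0.8483.
E = -0.8483 / √2 = -0.8483 / 1.41421 = -0.5998 ≈ -0.60.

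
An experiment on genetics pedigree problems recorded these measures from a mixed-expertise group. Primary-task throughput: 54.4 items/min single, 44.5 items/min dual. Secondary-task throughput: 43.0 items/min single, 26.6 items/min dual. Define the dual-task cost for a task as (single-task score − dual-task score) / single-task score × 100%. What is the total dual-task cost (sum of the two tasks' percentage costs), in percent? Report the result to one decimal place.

Primary cost = (54.4 − 44.5) / 54.4 × 100% = 18.1985%.
Secondary cost = (43.0 − 26.6) / 43.0 × 100% = 38.1395%.
Total = 18.1985% + 38.1395% = 56.3380% ≈ 56.3%.

56.3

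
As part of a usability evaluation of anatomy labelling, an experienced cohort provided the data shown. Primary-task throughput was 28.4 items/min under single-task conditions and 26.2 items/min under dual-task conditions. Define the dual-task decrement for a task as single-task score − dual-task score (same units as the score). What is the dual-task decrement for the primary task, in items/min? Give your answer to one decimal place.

Decrement = 28.4 − 26.2 = 2.2000 items/min ≈ 2.2 items/min.

2.2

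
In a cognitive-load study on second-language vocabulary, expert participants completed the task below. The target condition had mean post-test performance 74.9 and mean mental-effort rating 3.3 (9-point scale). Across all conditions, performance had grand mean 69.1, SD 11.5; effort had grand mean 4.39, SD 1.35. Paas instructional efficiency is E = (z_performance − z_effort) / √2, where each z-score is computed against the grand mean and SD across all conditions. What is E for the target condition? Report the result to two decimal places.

0.93

z_performance = (74.9 − 69.1) / 11.5 = 5.8000 / 11.5 = 0.5043.
z_effort = (3.3 − 4.39) / 1.35 = -1.0900 / 1.35 = -0.8074.
z_P − z_E = 0.5043 − (-0.8074) = 1.3117.
E = 1.3117 / √2 = 1.3117 / 1.41421 = 0.9275 ≈ 0.93.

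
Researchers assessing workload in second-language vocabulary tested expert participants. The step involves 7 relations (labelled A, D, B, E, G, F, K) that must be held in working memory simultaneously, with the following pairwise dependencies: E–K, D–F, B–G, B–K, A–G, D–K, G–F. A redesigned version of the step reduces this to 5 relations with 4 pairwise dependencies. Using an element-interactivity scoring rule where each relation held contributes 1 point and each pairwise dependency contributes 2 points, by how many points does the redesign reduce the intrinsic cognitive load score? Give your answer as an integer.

Original: 7 × 1 + 7 × 2 = 7 + 14 = 21.
Redesigned: 5 × 1 + 4 × 2 = 5 + 8 = 13.
Reduction = 21 − 13 = 8.

8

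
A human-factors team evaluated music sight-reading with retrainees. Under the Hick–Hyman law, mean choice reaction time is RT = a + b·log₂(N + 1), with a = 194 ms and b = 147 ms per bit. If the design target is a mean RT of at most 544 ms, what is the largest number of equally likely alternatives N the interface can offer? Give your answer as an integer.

4

Set 194 + 147·log₂(N + 1) ≤ 544.
log₂(N + 1) ≤ (544 − 194) / 147 = 2.3810.
N + 1 ≤ 2^2.3810 = 5.2090.
N ≤ 4.2090, so the largest integer N is 4.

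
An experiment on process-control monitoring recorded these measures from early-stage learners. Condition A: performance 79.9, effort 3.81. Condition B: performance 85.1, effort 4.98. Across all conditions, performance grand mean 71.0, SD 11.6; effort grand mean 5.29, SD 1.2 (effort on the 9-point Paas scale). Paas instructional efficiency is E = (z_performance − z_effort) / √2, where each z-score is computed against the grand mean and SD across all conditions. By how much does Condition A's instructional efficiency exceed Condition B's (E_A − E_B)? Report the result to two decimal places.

Condition A: z_P = (79.9 − 71.0)/11.6 = 0.7672; z_E = (3.81 − 5.29)/1.2 = -1.2333; E_A = (0.7672 − (-1.2333))/√2 = 1.4146.
Condition B: z_P = (85.1 − 71.0)/11.6 = 1.2155; z_E = (4.98 − 5.29)/1.2 = -0.2583; E_B = (1.2155 − (-0.2583))/√2 = 1.0421.
E_A − E_B = 1.4146 − 1.0421 = 0.3725 ≈ 0.37.

0.37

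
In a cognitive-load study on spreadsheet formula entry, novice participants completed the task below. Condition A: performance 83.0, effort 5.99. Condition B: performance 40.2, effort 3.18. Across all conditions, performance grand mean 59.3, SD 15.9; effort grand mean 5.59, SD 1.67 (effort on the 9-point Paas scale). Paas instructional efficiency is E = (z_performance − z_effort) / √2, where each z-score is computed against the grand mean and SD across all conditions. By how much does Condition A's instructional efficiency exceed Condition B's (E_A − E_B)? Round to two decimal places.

Condition A: z_P = (83.0 − 59.3)/15.9 = 1.4906; z_E = (5.99 − 5.59)/1.67 = 0.2395; E_A = (1.4906 − 0.2395)/√2 = 0.8847.
Condition B: z_P = (40.2 − 59.3)/15.9 = -1.2013; z_E = (3.18 − 5.59)/1.67 = -1.4431; E_B = (-1.2013 − (-1.4431))/√2 = 0.1710.
E_A − E_B = 0.8847 − 0.1710 = 0.7137 ≈ 0.71.

0.71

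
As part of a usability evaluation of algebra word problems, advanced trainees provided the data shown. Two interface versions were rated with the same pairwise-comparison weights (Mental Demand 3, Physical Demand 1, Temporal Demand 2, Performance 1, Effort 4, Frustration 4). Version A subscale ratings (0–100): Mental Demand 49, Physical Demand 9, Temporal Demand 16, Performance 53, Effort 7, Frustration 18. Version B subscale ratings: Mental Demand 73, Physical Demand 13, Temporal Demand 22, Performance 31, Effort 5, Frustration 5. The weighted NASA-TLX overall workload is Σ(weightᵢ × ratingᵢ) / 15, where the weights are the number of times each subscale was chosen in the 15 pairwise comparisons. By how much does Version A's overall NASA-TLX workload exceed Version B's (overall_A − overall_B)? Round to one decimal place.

-0.4

Version A weighted sum = 3·49 + 1·9 + 2·16 + 1·53 + 4·7 + 4·18 = 147 + 9 + 32 + 53 + 28 + 72 = 341; overall_A = 341/15 = 22.7333.
Version B weighted sum = 3·73 + 1·13 + 2·22 + 1·31 + 4·5 + 4·5 = 219 + 13 + 44 + 31 + 20 + 20 = 347; overall_B = 347/15 = 23.1333.
Difference = 22.7333 − 23.1333 = -0.4000 ≈ -0.4.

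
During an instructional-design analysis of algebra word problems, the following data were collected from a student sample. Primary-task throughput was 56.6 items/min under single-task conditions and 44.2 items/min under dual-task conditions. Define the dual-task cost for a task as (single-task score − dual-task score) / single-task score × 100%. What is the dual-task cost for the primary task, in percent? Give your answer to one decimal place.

Cost = (56.6 − 44.2) / 56.6 × 100%
     = 12.4000 / 56.6 × 100% = 21.9081%.
≈ 21.9%.

21.9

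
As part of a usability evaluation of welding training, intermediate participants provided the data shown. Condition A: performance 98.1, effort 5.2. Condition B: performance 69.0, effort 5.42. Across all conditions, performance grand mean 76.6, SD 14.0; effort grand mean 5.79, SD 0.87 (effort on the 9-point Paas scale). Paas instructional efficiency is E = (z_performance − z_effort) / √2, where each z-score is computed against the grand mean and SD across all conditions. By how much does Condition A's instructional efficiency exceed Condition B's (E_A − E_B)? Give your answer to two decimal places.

1.65

Condition A: z_P = (98.1 − 76.6)/14.0 = 1.5357; z_E = (5.2 − 5.79)/0.87 = -0.6782; E_A = (1.5357 − (-0.6782))/√2 = 1.5655.
Condition B: z_P = (69.0 − 76.6)/14.0 = -0.5429; z_E = (5.42 − 5.79)/0.87 = -0.4253; E_B = (-0.5429 − (-0.4253))/√2 = -0.0832.
E_A − E_B = 1.5655 − (-0.0832) = 1.6487 ≈ 1.65.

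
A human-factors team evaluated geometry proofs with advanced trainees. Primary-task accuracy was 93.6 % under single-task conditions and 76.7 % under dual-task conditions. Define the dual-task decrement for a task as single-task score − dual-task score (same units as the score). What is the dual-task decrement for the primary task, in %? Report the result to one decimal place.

Decrement = 93.6 − 76.7 = 16.9000 % ≈ 16.9 %.

16.9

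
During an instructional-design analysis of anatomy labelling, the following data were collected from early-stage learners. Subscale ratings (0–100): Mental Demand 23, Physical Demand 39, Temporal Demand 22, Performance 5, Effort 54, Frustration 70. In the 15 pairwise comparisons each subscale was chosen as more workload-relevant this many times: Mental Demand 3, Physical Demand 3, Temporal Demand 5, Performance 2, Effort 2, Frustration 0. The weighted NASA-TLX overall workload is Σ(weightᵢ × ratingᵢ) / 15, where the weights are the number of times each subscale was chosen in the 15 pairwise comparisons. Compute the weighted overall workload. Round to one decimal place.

The tallies are the weights (they sum to 15).
Weighted sum = 3·23 + 3·39 + 5·22 + 2·5 + 2·54 + 0·70
            = 69 + 117 + 110 + 10 + 108 + 0 = 414.
Overall workload = 414 / 15 = 27.6000 ≈ 27.6.

27.6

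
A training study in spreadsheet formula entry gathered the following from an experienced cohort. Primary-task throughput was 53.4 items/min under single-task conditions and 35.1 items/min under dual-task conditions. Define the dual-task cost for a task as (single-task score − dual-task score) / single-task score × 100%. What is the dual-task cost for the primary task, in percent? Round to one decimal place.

34.3

Cost = (53.4 − 35.1) / 53.4 × 100%
     = 18.3000 / 53.4 × 100% = 34.2697%.
≈ 34.3%.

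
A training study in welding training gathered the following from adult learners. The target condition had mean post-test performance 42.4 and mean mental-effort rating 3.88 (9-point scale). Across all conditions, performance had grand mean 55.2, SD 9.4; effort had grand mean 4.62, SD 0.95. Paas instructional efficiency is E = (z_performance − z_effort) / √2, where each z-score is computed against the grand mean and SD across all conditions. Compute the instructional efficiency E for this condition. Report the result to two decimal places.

z_performance = (42.4 − 55.2) / 9.4 = -12.8000 / 9.4 = -1.3617.
z_effort = (3.88 − 4.62) / 0.95 = -0.7400 / 0.95 = -0.7789.
z_P − z_E = -1.3617 − (-0.7789) = -0.5828.
E = -0.5828 / √2 = -0.5828 / 1.41421 = -0.4121 ≈ -0.41.

-0.41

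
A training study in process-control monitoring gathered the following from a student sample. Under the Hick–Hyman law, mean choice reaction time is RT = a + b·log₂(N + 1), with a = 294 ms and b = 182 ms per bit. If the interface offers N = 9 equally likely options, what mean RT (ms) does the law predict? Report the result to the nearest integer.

899

log₂(9 + 1) = log₂(10) = 3.3219.
RT = 294 + 182 × 3.3219 = 294 + 604.5858 = 898.5858 ms.
≈ 899 ms.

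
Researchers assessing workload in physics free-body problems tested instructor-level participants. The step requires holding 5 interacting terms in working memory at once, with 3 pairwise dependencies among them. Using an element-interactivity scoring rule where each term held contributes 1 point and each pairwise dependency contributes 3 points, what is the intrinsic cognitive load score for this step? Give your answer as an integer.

14

Element contribution: 5 × 1 = 5.
Interaction contribution: 3 × 3 = 9.
Intrinsic load = 5 + 9 = 14.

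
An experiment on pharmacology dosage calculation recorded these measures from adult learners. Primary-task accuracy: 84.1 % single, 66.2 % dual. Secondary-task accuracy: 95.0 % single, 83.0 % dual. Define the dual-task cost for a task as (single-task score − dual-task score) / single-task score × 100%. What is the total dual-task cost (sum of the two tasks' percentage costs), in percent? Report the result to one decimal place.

33.9

Primary cost = (84.1 − 66.2) / 84.1 × 100% = 21.2842%.
Secondary cost = (95.0 − 83.0) / 95.0 × 100% = 12.6316%.
Total = 21.2842% + 12.6316% = 33.9158% ≈ 33.9%.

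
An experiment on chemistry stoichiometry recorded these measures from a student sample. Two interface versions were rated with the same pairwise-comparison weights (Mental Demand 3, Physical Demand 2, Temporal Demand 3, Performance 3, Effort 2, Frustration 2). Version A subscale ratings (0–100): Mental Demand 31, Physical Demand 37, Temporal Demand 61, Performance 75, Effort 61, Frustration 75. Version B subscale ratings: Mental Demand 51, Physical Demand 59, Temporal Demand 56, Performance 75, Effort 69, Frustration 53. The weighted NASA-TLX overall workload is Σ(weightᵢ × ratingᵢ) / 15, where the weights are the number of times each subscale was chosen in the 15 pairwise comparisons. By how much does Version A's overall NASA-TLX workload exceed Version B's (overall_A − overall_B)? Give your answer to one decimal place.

Version A weighted sum = 3·31 + 2·37 + 3·61 + 3·75 + 2·61 + 2·75 = 93 + 74 + 183 + 225 + 122 + 150 = 847; overall_A = 847/15 = 56.4667.
Version B weighted sum = 3·51 + 2·59 + 3·56 + 3·75 + 2·69 + 2·53 = 153 + 118 + 168 + 225 + 138 + 106 = 908; overall_B = 908/15 = 60.5333.
Difference = 56.4667 − 60.5333 = -4.0666 ≈ -4.1.

-4.1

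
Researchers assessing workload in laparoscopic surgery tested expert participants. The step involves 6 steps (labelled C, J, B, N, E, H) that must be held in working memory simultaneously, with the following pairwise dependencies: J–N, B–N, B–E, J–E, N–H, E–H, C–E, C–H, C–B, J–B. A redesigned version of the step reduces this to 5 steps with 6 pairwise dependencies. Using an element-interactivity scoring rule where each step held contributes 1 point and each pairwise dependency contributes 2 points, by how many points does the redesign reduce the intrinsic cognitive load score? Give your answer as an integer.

9

Original: 6 × 1 + 10 × 2 = 6 + 20 = 26.
Redesigned: 5 × 1 + 6 × 2 = 5 + 12 = 17.
Reduction = 26 − 17 = 9.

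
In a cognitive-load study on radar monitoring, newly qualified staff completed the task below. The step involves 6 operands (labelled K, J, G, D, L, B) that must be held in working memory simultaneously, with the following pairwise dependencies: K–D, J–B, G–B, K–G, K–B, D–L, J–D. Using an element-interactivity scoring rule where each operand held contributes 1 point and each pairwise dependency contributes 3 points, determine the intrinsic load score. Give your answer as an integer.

27

Count of operands held simultaneously: 6.
Count of pairwise dependencies listed: 7.
Element contribution: 6 × 1 = 6.
Interaction contribution: 7 × 3 = 21.
Intrinsic load = 6 + 21 = 27.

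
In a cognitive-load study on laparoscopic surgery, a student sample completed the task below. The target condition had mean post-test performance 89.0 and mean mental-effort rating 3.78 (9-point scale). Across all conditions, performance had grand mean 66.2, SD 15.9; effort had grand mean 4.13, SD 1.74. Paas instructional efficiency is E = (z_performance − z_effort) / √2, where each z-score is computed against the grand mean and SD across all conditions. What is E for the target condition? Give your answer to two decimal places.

1.16

z_performance = (89.0 − 66.2) / 15.9 = 22.8000 / 15.9 = 1.4340.
z_effort = (3.78 − 4.13) / 1.74 = -0.3500 / 1.74 = -0.2011.
z_P − z_E = 1.4340 − (-0.2011) = 1.6351.
E = 1.6351 / √2 = 1.6351 / 1.41421 = 1.1562 ≈ 1.16.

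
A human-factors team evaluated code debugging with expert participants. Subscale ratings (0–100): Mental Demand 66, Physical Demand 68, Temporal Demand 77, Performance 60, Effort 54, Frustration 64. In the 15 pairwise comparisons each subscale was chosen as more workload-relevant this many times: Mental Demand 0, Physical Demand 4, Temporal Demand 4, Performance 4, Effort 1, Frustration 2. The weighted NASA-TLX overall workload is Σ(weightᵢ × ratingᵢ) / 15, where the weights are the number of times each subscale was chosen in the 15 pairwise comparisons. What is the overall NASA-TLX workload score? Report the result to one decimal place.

The tallies are the weights (they sum to 15).
Weighted sum = 0·66 + 4·68 + 4·77 + 4·60 + 1·54 + 2·64
            = 0 + 272 + 308 + 240 + 54 + 128 = 1002.
Overall workload = 1002 / 15 = 66.8000 ≈ 66.8.

66.8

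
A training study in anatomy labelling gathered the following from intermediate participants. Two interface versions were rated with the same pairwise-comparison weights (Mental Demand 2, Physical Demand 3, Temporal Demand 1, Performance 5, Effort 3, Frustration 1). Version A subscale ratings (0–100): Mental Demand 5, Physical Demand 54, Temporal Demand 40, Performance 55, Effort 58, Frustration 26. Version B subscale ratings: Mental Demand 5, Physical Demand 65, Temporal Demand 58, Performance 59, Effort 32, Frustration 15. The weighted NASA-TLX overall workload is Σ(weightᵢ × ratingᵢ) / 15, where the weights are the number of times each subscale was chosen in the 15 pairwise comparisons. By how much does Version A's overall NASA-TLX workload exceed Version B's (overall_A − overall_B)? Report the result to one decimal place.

1.2

Version A weighted sum = 2·5 + 3·54 + 1·40 + 5·55 + 3·58 + 1·26 = 10 + 162 + 40 + 275 + 174 + 26 = 687; overall_A = 687/15 = 45.8000.
Version B weighted sum = 2·5 + 3·65 + 1·58 + 5·59 + 3·32 + 1·15 = 10 + 195 + 58 + 295 + 96 + 15 = 669; overall_B = 669/15 = 44.6000.
Difference = 45.8000 − 44.6000 = 1.2000 ≈ 1.2.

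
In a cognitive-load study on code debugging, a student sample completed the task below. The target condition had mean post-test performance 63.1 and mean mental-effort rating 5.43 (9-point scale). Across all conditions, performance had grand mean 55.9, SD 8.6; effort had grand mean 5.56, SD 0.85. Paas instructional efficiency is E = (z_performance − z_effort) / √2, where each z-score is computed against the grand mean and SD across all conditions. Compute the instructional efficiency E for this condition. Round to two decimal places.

z_performance = (63.1 − 55.9) / 8.6 = 7.2000 / 8.6 = 0.8372.
z_effort = (5.43 − 5.56) / 0.85 = -0.1300 / 0.85 = -0.1529.
z_P − z_E = 0.8372 − (-0.1529) = 0.9901.
E = 0.9901 / √2 = 0.9901 / 1.41421 = 0.7001 ≈ 0.70.

0.70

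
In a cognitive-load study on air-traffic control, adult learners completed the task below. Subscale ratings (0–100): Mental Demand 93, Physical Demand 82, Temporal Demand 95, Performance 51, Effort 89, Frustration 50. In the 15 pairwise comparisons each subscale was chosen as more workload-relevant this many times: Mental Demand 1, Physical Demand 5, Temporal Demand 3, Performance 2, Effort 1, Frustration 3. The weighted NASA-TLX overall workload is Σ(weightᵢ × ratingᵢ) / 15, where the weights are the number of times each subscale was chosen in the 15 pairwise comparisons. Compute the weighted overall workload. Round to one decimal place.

75.3

The tallies are the weights (they sum to 15).
Weighted sum = 1·93 + 5·82 + 3·95 + 2·51 + 1·89 + 3·50
            = 93 + 410 + 285 + 102 + 89 + 150 = 1129.
Overall workload = 1129 / 15 = 75.2667 ≈ 75.3.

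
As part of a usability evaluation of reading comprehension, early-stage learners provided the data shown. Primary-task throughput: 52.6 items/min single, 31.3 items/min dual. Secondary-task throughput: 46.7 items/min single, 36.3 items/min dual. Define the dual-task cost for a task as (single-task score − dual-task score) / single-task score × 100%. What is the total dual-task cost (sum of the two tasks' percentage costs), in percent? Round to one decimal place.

62.8

Primary cost = (52.6 − 31.3) / 52.6 × 100% = 40.4943%.
Secondary cost = (46.7 − 36.3) / 46.7 × 100% = 22.2698%.
Total = 40.4943% + 22.2698% = 62.7641% ≈ 62.8%.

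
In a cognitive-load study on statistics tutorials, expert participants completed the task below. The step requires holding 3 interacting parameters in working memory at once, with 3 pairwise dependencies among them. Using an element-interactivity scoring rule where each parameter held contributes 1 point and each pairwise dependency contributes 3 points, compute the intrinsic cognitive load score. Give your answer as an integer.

12

Element contribution: 3 × 1 = 3.
Interaction contribution: 3 × 3 = 9.
Intrinsic load = 3 + 9 = 12.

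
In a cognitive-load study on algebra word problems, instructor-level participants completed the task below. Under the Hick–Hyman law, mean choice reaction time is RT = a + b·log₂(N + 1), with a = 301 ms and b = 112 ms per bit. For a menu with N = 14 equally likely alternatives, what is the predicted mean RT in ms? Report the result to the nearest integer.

739

log₂(14 + 1) = log₂(15) = 3.9069.
RT = 301 + 112 × 3.9069 = 301 + 437.5728 = 738.5728 ms.
≈ 739 ms.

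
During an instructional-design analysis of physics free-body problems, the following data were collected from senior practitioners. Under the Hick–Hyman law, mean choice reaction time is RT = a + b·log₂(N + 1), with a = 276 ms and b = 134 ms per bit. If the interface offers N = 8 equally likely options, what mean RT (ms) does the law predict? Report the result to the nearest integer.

log₂(8 + 1) = log₂(9) = 3.1699.
RT = 276 + 134 × 3.1699 = 276 + 424.7666 = 700.7666 ms.
≈ 701 ms.

701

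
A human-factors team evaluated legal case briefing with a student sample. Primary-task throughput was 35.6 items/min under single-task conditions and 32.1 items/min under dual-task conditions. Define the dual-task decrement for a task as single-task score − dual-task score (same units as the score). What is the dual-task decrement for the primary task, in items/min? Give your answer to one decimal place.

3.5

Decrement = 35.6 − 32.1 = 3.5000 items/min ≈ 3.5 items/min.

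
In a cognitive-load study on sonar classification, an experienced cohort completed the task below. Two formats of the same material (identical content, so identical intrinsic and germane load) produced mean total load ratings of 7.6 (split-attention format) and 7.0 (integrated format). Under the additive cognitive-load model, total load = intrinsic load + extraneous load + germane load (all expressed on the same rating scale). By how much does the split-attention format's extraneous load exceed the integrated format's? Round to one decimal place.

Intrinsic and germane load are equal across formats, so the difference in total load equals the difference in extraneous load.
Extraneous-load difference = 7.6 − 7.0 = 0.6.

0.6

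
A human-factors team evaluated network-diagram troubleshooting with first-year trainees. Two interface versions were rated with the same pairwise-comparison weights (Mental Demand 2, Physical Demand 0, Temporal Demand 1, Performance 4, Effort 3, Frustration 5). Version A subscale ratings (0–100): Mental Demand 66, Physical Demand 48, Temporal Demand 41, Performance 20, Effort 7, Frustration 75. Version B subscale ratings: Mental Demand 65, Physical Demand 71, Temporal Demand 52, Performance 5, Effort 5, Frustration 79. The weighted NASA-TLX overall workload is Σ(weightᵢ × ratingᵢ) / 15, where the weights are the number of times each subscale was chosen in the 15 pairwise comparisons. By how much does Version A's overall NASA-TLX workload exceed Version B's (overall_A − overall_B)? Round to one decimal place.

2.5

Version A weighted sum = 2·66 + 0·48 + 1·41 + 4·20 + 3·7 + 5·75 = 132 + 0 + 41 + 80 + 21 + 375 = 649; overall_A = 649/15 = 43.2667.
Version B weighted sum = 2·65 + 0·71 + 1·52 + 4·5 + 3·5 + 5·79 = 130 + 0 + 52 + 20 + 15 + 395 = 612; overall_B = 612/15 = 40.8000.
Difference = 43.2667 − 40.8000 = 2.4667 ≈ 2.5.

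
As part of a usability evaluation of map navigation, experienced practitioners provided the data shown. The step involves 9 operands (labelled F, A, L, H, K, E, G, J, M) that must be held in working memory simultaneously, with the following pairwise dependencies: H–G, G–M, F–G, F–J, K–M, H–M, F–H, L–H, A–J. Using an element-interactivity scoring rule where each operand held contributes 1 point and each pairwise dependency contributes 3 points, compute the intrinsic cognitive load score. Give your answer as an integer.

Count of operands held simultaneously: 9.
Count of pairwise dependencies listed: 9.
Element contribution: 9 × 1 = 9.
Interaction contribution: 9 × 3 = 27.
Intrinsic load = 9 + 27 = 36.

36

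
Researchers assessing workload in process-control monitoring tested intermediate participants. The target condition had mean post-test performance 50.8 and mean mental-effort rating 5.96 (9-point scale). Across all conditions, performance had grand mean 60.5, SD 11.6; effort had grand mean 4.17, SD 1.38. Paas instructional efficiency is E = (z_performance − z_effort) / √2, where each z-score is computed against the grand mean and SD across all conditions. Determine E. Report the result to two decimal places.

-1.51

z_performance = (50.8 − 60.5) / 11.6 = -9.7000 / 11.6 = -0.8362.
z_effort = (5.96 − 4.17) / 1.38 = 1.7900 / 1.38 = 1.2971.
z_P − z_E = -0.8362 − 1.2971 = -2.1333.
E = -2.1333 / √2 = -2.1333 / 1.41421 = -1.5085 ≈ -1.51.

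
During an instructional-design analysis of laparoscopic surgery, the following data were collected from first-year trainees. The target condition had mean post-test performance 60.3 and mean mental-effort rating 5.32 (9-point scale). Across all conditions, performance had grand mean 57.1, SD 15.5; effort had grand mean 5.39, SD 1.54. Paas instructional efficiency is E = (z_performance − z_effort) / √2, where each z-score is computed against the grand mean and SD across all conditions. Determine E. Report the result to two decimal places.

z_performance = (60.3 − 57.1) / 15.5 = 3.2000 / 15.5 = 0.2065.
z_effort = (5.32 − 5.39) / 1.54 = -0.0700 / 1.54 = -0.0455.
z_P − z_E = 0.2065 − (-0.0455) = 0.2520.
E = 0.2520 / √2 = 0.2520 / 1.41421 = 0.1782 ≈ 0.18.

0.18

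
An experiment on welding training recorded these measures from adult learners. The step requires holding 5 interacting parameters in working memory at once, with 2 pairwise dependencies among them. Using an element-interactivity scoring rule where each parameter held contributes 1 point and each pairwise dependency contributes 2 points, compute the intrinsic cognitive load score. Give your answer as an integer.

Element contribution: 5 × 1 = 5.
Interaction contribution: 2 × 2 = 4.
Intrinsic load = 5 + 4 = 9.

9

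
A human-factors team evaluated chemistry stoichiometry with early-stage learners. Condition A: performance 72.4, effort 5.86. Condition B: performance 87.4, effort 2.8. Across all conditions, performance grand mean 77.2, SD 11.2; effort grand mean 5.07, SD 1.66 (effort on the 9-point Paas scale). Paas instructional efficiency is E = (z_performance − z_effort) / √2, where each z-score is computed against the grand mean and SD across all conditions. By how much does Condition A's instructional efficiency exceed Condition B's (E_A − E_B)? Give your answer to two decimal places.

Condition A: z_P = (72.4 − 77.2)/11.2 = -0.4286; z_E = (5.86 − 5.07)/1.66 = 0.4759; E_A = (-0.4286 − 0.4759)/√2 = -0.6396.
Condition B: z_P = (87.4 − 77.2)/11.2 = 0.9107; z_E = (2.8 − 5.07)/1.66 = -1.3675; E_B = (0.9107 − (-1.3675))/√2 = 1.6109.
E_A − E_B = -0.6396 − 1.6109 = -2.2505 ≈ -2.25.

-2.25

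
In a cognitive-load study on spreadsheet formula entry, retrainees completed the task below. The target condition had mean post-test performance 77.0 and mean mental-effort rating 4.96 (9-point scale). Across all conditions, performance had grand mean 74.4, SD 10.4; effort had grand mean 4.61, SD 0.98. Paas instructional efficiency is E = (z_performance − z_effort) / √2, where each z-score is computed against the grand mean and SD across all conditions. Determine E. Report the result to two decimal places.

z_performance = (77.0 − 74.4) / 10.4 = 2.6000 / 10.4 = 0.2500.
z_effort = (4.96 − 4.61) / 0.98 = 0.3500 / 0.98 = 0.3571.
z_P − z_E = 0.2500 − 0.3571 = -0.1071.
E = -0.1071 / √2 = -0.1071 / 1.41421 = -0.0757 ≈ -0.08.

-0.08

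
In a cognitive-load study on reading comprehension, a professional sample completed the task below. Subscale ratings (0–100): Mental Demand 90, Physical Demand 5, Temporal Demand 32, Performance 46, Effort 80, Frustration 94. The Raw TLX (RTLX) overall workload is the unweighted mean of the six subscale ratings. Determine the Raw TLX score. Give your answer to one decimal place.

Sum of ratings = 90 + 5 + 32 + 46 + 80 + 94 = 347.
RTLX = 347 / 6 = 57.8333 ≈ 57.8.

57.8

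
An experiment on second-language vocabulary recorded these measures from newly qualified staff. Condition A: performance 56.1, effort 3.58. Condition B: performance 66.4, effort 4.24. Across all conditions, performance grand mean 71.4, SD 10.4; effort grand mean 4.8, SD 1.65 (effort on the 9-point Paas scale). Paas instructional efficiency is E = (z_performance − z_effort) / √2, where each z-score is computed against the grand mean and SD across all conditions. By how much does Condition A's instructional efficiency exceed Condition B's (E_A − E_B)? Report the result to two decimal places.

Condition A: z_P = (56.1 − 71.4)/10.4 = -1.4712; z_E = (3.58 − 4.8)/1.65 = -0.7394; E_A = (-1.4712 − (-0.7394))/√2 = -0.5175.
Condition B: z_P = (66.4 − 71.4)/10.4 = -0.4808; z_E = (4.24 − 4.8)/1.65 = -0.3394; E_B = (-0.4808 − (-0.3394))/√2 = -0.1000.
E_A − E_B = -0.5175 − (-0.1000) = -0.4175 ≈ -0.42.

-0.42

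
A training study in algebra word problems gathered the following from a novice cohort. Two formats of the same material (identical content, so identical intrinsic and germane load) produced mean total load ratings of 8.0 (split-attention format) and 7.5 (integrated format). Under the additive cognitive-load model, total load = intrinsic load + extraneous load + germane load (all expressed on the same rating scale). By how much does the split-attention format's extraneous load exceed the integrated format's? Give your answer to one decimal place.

0.5

Intrinsic and germane load are equal across formats, so the difference in total load equals the difference in extraneous load.
Extraneous-load difference = 8.0 − 7.5 = 0.5.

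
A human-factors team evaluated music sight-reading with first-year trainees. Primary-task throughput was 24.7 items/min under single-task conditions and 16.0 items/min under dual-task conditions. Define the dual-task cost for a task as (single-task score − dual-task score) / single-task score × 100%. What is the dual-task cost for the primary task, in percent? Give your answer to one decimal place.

35.2

Cost = (24.7 − 16.0) / 24.7 × 100%
     = 8.7000 / 24.7 × 100% = 35.2227%.
≈ 35.2%.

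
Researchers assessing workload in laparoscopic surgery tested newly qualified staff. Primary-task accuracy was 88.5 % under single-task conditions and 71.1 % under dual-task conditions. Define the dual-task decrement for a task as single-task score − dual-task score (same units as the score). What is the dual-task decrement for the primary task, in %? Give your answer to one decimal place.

17.4

Decrement = 88.5 − 71.1 = 17.4000 % ≈ 17.4 %.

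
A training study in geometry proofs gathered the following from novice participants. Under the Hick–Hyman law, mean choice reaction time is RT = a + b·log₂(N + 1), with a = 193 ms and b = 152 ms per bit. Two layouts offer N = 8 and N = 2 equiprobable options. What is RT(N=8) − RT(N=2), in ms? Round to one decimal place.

RT(8) = 193 + 152·log₂(9) = 193 + 152·3.1699 = 674.8248 ms.
RT(2) = 193 + 152·log₂(3) = 193 + 152·1.5850 = 433.9200 ms.
Difference = 674.8248 − 433.9200 = 240.9048 ≈ 240.9 ms.

240.9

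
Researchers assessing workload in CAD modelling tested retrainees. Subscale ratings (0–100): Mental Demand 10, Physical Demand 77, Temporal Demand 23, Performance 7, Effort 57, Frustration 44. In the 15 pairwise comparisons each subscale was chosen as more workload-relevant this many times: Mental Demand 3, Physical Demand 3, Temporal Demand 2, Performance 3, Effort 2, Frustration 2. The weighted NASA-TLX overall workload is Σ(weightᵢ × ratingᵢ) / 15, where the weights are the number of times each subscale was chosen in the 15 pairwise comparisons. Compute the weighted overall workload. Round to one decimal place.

The tallies are the weights (they sum to 15).
Weighted sum = 3·10 + 3·77 + 2·23 + 3·7 + 2·57 + 2·44
            = 30 + 231 + 46 + 21 + 114 + 88 = 530.
Overall workload = 530 / 15 = 35.3333 ≈ 35.3.

35.3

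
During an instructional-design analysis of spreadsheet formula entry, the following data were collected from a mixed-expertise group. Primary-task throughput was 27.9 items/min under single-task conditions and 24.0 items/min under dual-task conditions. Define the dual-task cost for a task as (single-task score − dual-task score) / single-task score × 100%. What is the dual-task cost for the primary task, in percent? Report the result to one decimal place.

14.0

Cost = (27.9 − 24.0) / 27.9 × 100%
     = 3.9000 / 27.9 × 100% = 13.9785%.
≈ 14.0%.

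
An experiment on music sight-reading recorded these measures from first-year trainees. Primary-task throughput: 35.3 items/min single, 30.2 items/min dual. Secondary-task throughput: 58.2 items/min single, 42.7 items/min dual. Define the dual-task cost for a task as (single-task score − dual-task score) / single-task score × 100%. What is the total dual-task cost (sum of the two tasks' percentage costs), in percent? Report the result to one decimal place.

41.1

Primary cost = (35.3 − 30.2) / 35.3 × 100% = 14.4476%.
Secondary cost = (58.2 − 42.7) / 58.2 × 100% = 26.6323%.
Total = 14.4476% + 26.6323% = 41.0799% ≈ 41.1%.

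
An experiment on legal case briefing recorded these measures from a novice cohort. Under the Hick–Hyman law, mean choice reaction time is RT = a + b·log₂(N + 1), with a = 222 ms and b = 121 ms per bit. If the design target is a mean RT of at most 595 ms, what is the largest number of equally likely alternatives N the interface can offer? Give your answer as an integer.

Set 222 + 121·log₂(N + 1) ≤ 595.
log₂(N + 1) ≤ (595 − 222) / 121 = 3.0826.
N + 1 ≤ 2^3.0826 = 8.4714.
N ≤ 7.4714, so the largest integer N is 7.

7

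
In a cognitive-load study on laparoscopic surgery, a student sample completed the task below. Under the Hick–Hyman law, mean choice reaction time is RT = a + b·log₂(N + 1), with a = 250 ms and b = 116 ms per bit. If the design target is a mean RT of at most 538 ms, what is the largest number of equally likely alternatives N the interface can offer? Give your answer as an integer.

4

Set 250 + 116·log₂(N + 1) ≤ 538.
log₂(N + 1) ≤ (538 − 250) / 116 = 2.4828.
N + 1 ≤ 2^2.4828 = 5.5898.
N ≤ 4.5898, so the largest integer N is 4.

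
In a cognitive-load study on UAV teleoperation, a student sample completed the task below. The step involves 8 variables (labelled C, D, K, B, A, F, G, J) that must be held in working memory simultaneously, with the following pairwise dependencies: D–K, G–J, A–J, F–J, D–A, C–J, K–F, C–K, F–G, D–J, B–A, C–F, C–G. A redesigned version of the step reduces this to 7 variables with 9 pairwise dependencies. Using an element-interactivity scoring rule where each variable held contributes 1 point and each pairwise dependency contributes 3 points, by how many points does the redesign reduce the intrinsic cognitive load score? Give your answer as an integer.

13

Original: 8 × 1 + 13 × 3 = 8 + 39 = 47.
Redesigned: 7 × 1 + 9 × 3 = 7 + 27 = 34.
Reduction = 47 − 34 = 13.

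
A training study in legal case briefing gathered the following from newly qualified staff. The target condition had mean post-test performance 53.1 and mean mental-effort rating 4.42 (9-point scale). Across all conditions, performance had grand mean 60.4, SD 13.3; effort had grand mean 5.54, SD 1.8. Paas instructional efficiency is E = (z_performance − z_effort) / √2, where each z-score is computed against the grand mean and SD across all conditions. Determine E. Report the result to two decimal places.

0.05

z_performance = (53.1 − 60.4) / 13.3 = -7.3000 / 13.3 = -0.5489.
z_effort = (4.42 − 5.54) / 1.8 = -1.1200 / 1.8 = -0.6222.
z_P − z_E = -0.5489 − (-0.6222) = 0.0733.
E = 0.0733 / √2 = 0.0733 / 1.41421 = 0.0518 ≈ 0.05.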